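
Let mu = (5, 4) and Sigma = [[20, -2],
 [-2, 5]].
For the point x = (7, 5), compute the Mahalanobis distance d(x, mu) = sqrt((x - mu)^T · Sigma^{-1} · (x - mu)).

Step 1 — centre the observation: (x - mu) = (2, 1).

Step 2 — invert Sigma. det(Sigma) = 20·5 - (-2)² = 96.
  Sigma^{-1} = (1/det) · [[d, -b], [-b, a]] = [[0.0521, 0.0208],
 [0.0208, 0.2083]].

Step 3 — form the quadratic (x - mu)^T · Sigma^{-1} · (x - mu):
  Sigma^{-1} · (x - mu) = (0.125, 0.25).
  (x - mu)^T · [Sigma^{-1} · (x - mu)] = (2)·(0.125) + (1)·(0.25) = 0.5.

Step 4 — take square root: d = √(0.5) ≈ 0.7071.

d(x, mu) = √(0.5) ≈ 0.7071


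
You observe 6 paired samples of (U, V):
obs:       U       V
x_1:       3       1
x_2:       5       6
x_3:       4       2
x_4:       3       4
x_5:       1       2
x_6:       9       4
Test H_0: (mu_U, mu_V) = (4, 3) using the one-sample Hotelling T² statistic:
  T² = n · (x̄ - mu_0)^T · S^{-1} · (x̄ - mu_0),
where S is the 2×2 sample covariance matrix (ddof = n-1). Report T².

Step 1 — sample mean vector:
  mean(U) = (3 + 5 + 4 + 3 + 1 + 9) / 6 = 25/6 = 4.1667
  mean(V) = (1 + 6 + 2 + 4 + 2 + 4) / 6 = 19/6 = 3.1667
  x̄ = (4.1667, 3.1667),  deviation x̄ - mu_0 = (4.1667, 3.1667) - (4, 3) = (0.1667, 0.1667).

Step 2 — sample covariance matrix, S[i,j] = (1/(n-1)) · Σ_k (x_{k,i} - mean_i) · (x_{k,j} - mean_j), divisor n-1 = 5:
  S[U,U] = ((-1.1667)·(-1.1667) + (0.8333)·(0.8333) + (-0.1667)·(-0.1667) + (-1.1667)·(-1.1667) + (-3.1667)·(-3.1667) + (4.8333)·(4.8333)) / 5 = 36.8333/5 = 7.3667
  S[U,V] = ((-1.1667)·(-2.1667) + (0.8333)·(2.8333) + (-0.1667)·(-1.1667) + (-1.1667)·(0.8333) + (-3.1667)·(-1.1667) + (4.8333)·(0.8333)) / 5 = 11.8333/5 = 2.3667
  S[V,V] = ((-2.1667)·(-2.1667) + (2.8333)·(2.8333) + (-1.1667)·(-1.1667) + (0.8333)·(0.8333) + (-1.1667)·(-1.1667) + (0.8333)·(0.8333)) / 5 = 16.8333/5 = 3.3667
  S = [[7.3667, 2.3667],
 [2.3667, 3.3667]].

Step 3 — invert S. det(S) = 7.3667·3.3667 - (2.3667)² = 19.2.
  S^{-1} = (1/det) · [[d, -b], [-b, a]] = [[0.1753, -0.1233],
 [-0.1233, 0.3837]].

Step 4 — quadratic form (x̄ - mu_0)^T · S^{-1} · (x̄ - mu_0):
  S^{-1} · (x̄ - mu_0) = (0.0087, 0.0434),
  (x̄ - mu_0)^T · [...] = (0.1667)·(0.0087) + (0.1667)·(0.0434) = 0.0087.

Step 5 — scale by n: T² = 6 · 0.0087 = 0.0521.

T² ≈ 0.0521


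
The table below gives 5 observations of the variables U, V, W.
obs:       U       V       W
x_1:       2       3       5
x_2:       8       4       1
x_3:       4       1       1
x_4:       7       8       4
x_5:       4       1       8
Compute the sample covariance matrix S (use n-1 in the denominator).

Step 1 — column means:
  mean(U) = (2 + 8 + 4 + 7 + 4) / 5 = 25/5 = 5
  mean(V) = (3 + 4 + 1 + 8 + 1) / 5 = 17/5 = 3.4
  mean(W) = (5 + 1 + 1 + 4 + 8) / 5 = 19/5 = 3.8

Step 2 — sample covariance S[i,j] = (1/(n-1)) · Σ_k (x_{k,i} - mean_i) · (x_{k,j} - mean_j), with n-1 = 4.
  S[U,U] = ((-3)·(-3) + (3)·(3) + (-1)·(-1) + (2)·(2) + (-1)·(-1)) / 4 = 24/4 = 6
  S[U,V] = ((-3)·(-0.4) + (3)·(0.6) + (-1)·(-2.4) + (2)·(4.6) + (-1)·(-2.4)) / 4 = 17/4 = 4.25
  S[U,W] = ((-3)·(1.2) + (3)·(-2.8) + (-1)·(-2.8) + (2)·(0.2) + (-1)·(4.2)) / 4 = -13/4 = -3.25
  S[V,V] = ((-0.4)·(-0.4) + (0.6)·(0.6) + (-2.4)·(-2.4) + (4.6)·(4.6) + (-2.4)·(-2.4)) / 4 = 33.2/4 = 8.3
  S[V,W] = ((-0.4)·(1.2) + (0.6)·(-2.8) + (-2.4)·(-2.8) + (4.6)·(0.2) + (-2.4)·(4.2)) / 4 = -4.6/4 = -1.15
  S[W,W] = ((1.2)·(1.2) + (-2.8)·(-2.8) + (-2.8)·(-2.8) + (0.2)·(0.2) + (4.2)·(4.2)) / 4 = 34.8/4 = 8.7

S is symmetric (S[j,i] = S[i,j]). Assembling:

S = [[6, 4.25, -3.25],
 [4.25, 8.3, -1.15],
 [-3.25, -1.15, 8.7]]


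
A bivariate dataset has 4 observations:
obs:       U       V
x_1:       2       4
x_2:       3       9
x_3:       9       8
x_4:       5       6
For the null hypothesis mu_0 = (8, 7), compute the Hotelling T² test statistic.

Step 1 — sample mean vector:
  mean(U) = (2 + 3 + 9 + 5) / 4 = 19/4 = 4.75
  mean(V) = (4 + 9 + 8 + 6) / 4 = 27/4 = 6.75
  x̄ = (4.75, 6.75),  deviation x̄ - mu_0 = (4.75, 6.75) - (8, 7) = (-3.25, -0.25).

Step 2 — sample covariance matrix, S[i,j] = (1/(n-1)) · Σ_k (x_{k,i} - mean_i) · (x_{k,j} - mean_j), divisor n-1 = 3:
  S[U,U] = ((-2.75)·(-2.75) + (-1.75)·(-1.75) + (4.25)·(4.25) + (0.25)·(0.25)) / 3 = 28.75/3 = 9.5833
  S[U,V] = ((-2.75)·(-2.75) + (-1.75)·(2.25) + (4.25)·(1.25) + (0.25)·(-0.75)) / 3 = 8.75/3 = 2.9167
  S[V,V] = ((-2.75)·(-2.75) + (2.25)·(2.25) + (1.25)·(1.25) + (-0.75)·(-0.75)) / 3 = 14.75/3 = 4.9167
  S = [[9.5833, 2.9167],
 [2.9167, 4.9167]].

Step 3 — invert S. det(S) = 9.5833·4.9167 - (2.9167)² = 38.6111.
  S^{-1} = (1/det) · [[d, -b], [-b, a]] = [[0.1273, -0.0755],
 [-0.0755, 0.2482]].

Step 4 — quadratic form (x̄ - mu_0)^T · S^{-1} · (x̄ - mu_0):
  S^{-1} · (x̄ - mu_0) = (-0.395, 0.1835),
  (x̄ - mu_0)^T · [...] = (-3.25)·(-0.395) + (-0.25)·(0.1835) = 1.2378.

Step 5 — scale by n: T² = 4 · 1.2378 = 4.9511.

T² ≈ 4.9511


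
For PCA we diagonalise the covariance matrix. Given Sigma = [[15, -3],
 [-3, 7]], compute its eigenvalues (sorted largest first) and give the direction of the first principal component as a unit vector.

Step 1 — characteristic polynomial of 2×2 Sigma:
  det(Sigma - λI) = λ² - trace · λ + det = 0.
  trace = 15 + 7 = 22, det = 15·7 - (-3)² = 96.
Step 2 — discriminant:
  Δ = trace² - 4·det = 484 - 384 = 100.
Step 3 — eigenvalues:
  λ = (trace ± √Δ)/2 = (22 ± 10)/2,
  λ_1 = 16,  λ_2 = 6.

Step 4 — unit eigenvector for λ_1: solve (Sigma - λ_1 I)v = 0. First row:
  (15 - 16)·v_x + (-3)·v_y = 0, i.e. (-1)·v_x + (-3)·v_y = 0,
  so v ∝ (b, λ_1 - a) = (-3, 1); multiply by -1 so the first entry is positive: u = (3, -1).
  ||u|| = √((3)² + (-1)²) = √(10) ≈ 3.1623,
  v_1 = u/||u|| ≈ (0.9487, -0.3162) (||v_1|| = 1).

λ_1 = 16,  λ_2 = 6;  v_1 ≈ (0.9487, -0.3162)


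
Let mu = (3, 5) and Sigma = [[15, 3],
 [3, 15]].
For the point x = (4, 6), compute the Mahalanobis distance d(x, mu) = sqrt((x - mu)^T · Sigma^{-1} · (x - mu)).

Step 1 — centre the observation: (x - mu) = (1, 1).

Step 2 — invert Sigma. det(Sigma) = 15·15 - (3)² = 216.
  Sigma^{-1} = (1/det) · [[d, -b], [-b, a]] = [[0.0694, -0.0139],
 [-0.0139, 0.0694]].

Step 3 — form the quadratic (x - mu)^T · Sigma^{-1} · (x - mu):
  Sigma^{-1} · (x - mu) = (0.0556, 0.0556).
  (x - mu)^T · [Sigma^{-1} · (x - mu)] = (1)·(0.0556) + (1)·(0.0556) = 0.1111.

Step 4 — take square root: d = √(0.1111) ≈ 0.3333.

d(x, mu) = √(0.1111) ≈ 0.3333


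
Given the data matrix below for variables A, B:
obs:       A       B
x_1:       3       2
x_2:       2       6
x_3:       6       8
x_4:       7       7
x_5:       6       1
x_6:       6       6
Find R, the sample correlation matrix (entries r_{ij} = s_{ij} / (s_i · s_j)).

Step 1 — column means:
  mean(A) = (3 + 2 + 6 + 7 + 6 + 6) / 6 = 30/6 = 5
  mean(B) = (2 + 6 + 8 + 7 + 1 + 6) / 6 = 30/6 = 5

Step 2 — sample variances and covariances s[i,j] = (1/(n-1)) · Σ_k (x_{k,i} - mean_i) · (x_{k,j} - mean_j), with n-1 = 5:
  s[A,A] = ((-2)·(-2) + (-3)·(-3) + (1)·(1) + (2)·(2) + (1)·(1) + (1)·(1)) / 5 = 20/5 = 4
  s[A,B] = ((-2)·(-3) + (-3)·(1) + (1)·(3) + (2)·(2) + (1)·(-4) + (1)·(1)) / 5 = 7/5 = 1.4
  s[B,B] = ((-3)·(-3) + (1)·(1) + (3)·(3) + (2)·(2) + (-4)·(-4) + (1)·(1)) / 5 = 40/5 = 8
  Sample standard deviations s_i = √(s[i,i]):
  s(A) = √(4) = 2
  s(B) = √(8) = 2.8284

Step 3 — r_{ij} = s_{ij} / (s_i · s_j):
  r[A,A] = 1 (diagonal).
  r[A,B] = 1.4 / (2 · 2.8284) = 1.4 / 5.6569 = 0.2475
  r[B,B] = 1 (diagonal).

R is symmetric with unit diagonal. Assembling:

R = [[1, 0.2475],
 [0.2475, 1]]


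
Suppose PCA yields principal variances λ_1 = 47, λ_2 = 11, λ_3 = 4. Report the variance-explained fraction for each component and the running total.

Step 1 — total variance = trace(Sigma) = Σ λ_i = 47 + 11 + 4 = 62.

Step 2 — fraction explained by component i = λ_i / Σ λ:
  PC1: 47/62 = 0.7581
  PC2: 11/62 = 0.1774
  PC3: 4/62 = 0.0645

Step 3 — cumulative fraction after k components = (λ_1 + ... + λ_k) / Σ λ:
  k = 1: 47/62 = 0.7581
  k = 2: (47 + 11)/62 = 58/62 = 0.9355
  k = 3: (47 + 11 + 4)/62 = 62/62 = 1

Summary (fraction, with percent):

explained: PC1 0.7581 (75.81%), PC2 0.1774 (17.74%), PC3 0.0645 (6.45%);  cumulative: 0.7581, 0.9355, 1


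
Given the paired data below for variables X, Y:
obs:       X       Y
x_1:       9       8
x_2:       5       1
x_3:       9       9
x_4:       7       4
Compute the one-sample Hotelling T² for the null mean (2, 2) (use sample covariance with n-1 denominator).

Step 1 — sample mean vector:
  mean(X) = (9 + 5 + 9 + 7) / 4 = 30/4 = 7.5
  mean(Y) = (8 + 1 + 9 + 4) / 4 = 22/4 = 5.5
  x̄ = (7.5, 5.5),  deviation x̄ - mu_0 = (7.5, 5.5) - (2, 2) = (5.5, 3.5).

Step 2 — sample covariance matrix, S[i,j] = (1/(n-1)) · Σ_k (x_{k,i} - mean_i) · (x_{k,j} - mean_j), divisor n-1 = 3:
  S[X,X] = ((1.5)·(1.5) + (-2.5)·(-2.5) + (1.5)·(1.5) + (-0.5)·(-0.5)) / 3 = 11/3 = 3.6667
  S[X,Y] = ((1.5)·(2.5) + (-2.5)·(-4.5) + (1.5)·(3.5) + (-0.5)·(-1.5)) / 3 = 21/3 = 7
  S[Y,Y] = ((2.5)·(2.5) + (-4.5)·(-4.5) + (3.5)·(3.5) + (-1.5)·(-1.5)) / 3 = 41/3 = 13.6667
  S = [[3.6667, 7],
 [7, 13.6667]].

Step 3 — invert S. det(S) = 3.6667·13.6667 - (7)² = 1.1111.
  S^{-1} = (1/det) · [[d, -b], [-b, a]] = [[12.3, -6.3],
 [-6.3, 3.3]].

Step 4 — quadratic form (x̄ - mu_0)^T · S^{-1} · (x̄ - mu_0):
  S^{-1} · (x̄ - mu_0) = (45.6, -23.1),
  (x̄ - mu_0)^T · [...] = (5.5)·(45.6) + (3.5)·(-23.1) = 169.95.

Step 5 — scale by n: T² = 4 · 169.95 = 679.8.

T² ≈ 679.8


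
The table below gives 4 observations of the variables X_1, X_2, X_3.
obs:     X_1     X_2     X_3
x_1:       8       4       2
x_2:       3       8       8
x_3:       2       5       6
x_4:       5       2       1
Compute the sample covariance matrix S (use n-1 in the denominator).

Step 1 — column means:
  mean(X_1) = (8 + 3 + 2 + 5) / 4 = 18/4 = 4.5
  mean(X_2) = (4 + 8 + 5 + 2) / 4 = 19/4 = 4.75
  mean(X_3) = (2 + 8 + 6 + 1) / 4 = 17/4 = 4.25

Step 2 — sample covariance S[i,j] = (1/(n-1)) · Σ_k (x_{k,i} - mean_i) · (x_{k,j} - mean_j), with n-1 = 3.
  S[X_1,X_1] = ((3.5)·(3.5) + (-1.5)·(-1.5) + (-2.5)·(-2.5) + (0.5)·(0.5)) / 3 = 21/3 = 7
  S[X_1,X_2] = ((3.5)·(-0.75) + (-1.5)·(3.25) + (-2.5)·(0.25) + (0.5)·(-2.75)) / 3 = -9.5/3 = -3.1667
  S[X_1,X_3] = ((3.5)·(-2.25) + (-1.5)·(3.75) + (-2.5)·(1.75) + (0.5)·(-3.25)) / 3 = -19.5/3 = -6.5
  S[X_2,X_2] = ((-0.75)·(-0.75) + (3.25)·(3.25) + (0.25)·(0.25) + (-2.75)·(-2.75)) / 3 = 18.75/3 = 6.25
  S[X_2,X_3] = ((-0.75)·(-2.25) + (3.25)·(3.75) + (0.25)·(1.75) + (-2.75)·(-3.25)) / 3 = 23.25/3 = 7.75
  S[X_3,X_3] = ((-2.25)·(-2.25) + (3.75)·(3.75) + (1.75)·(1.75) + (-3.25)·(-3.25)) / 3 = 32.75/3 = 10.9167

S is symmetric (S[j,i] = S[i,j]). Assembling:

S = [[7, -3.1667, -6.5],
 [-3.1667, 6.25, 7.75],
 [-6.5, 7.75, 10.9167]]


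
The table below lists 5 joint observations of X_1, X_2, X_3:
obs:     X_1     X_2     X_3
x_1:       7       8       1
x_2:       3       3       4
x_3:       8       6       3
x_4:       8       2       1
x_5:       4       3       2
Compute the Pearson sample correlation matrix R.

Step 1 — column means:
  mean(X_1) = (7 + 3 + 8 + 8 + 4) / 5 = 30/5 = 6
  mean(X_2) = (8 + 3 + 6 + 2 + 3) / 5 = 22/5 = 4.4
  mean(X_3) = (1 + 4 + 3 + 1 + 2) / 5 = 11/5 = 2.2

Step 2 — sample variances and covariances s[i,j] = (1/(n-1)) · Σ_k (x_{k,i} - mean_i) · (x_{k,j} - mean_j), with n-1 = 4:
  s[X_1,X_1] = ((1)·(1) + (-3)·(-3) + (2)·(2) + (2)·(2) + (-2)·(-2)) / 4 = 22/4 = 5.5
  s[X_1,X_2] = ((1)·(3.6) + (-3)·(-1.4) + (2)·(1.6) + (2)·(-2.4) + (-2)·(-1.4)) / 4 = 9/4 = 2.25
  s[X_1,X_3] = ((1)·(-1.2) + (-3)·(1.8) + (2)·(0.8) + (2)·(-1.2) + (-2)·(-0.2)) / 4 = -7/4 = -1.75
  s[X_2,X_2] = ((3.6)·(3.6) + (-1.4)·(-1.4) + (1.6)·(1.6) + (-2.4)·(-2.4) + (-1.4)·(-1.4)) / 4 = 25.2/4 = 6.3
  s[X_2,X_3] = ((3.6)·(-1.2) + (-1.4)·(1.8) + (1.6)·(0.8) + (-2.4)·(-1.2) + (-1.4)·(-0.2)) / 4 = -2.4/4 = -0.6
  s[X_3,X_3] = ((-1.2)·(-1.2) + (1.8)·(1.8) + (0.8)·(0.8) + (-1.2)·(-1.2) + (-0.2)·(-0.2)) / 4 = 6.8/4 = 1.7
  Sample standard deviations s_i = √(s[i,i]):
  s(X_1) = √(5.5) = 2.3452
  s(X_2) = √(6.3) = 2.51
  s(X_3) = √(1.7) = 1.3038

Step 3 — r_{ij} = s_{ij} / (s_i · s_j):
  r[X_1,X_1] = 1 (diagonal).
  r[X_1,X_2] = 2.25 / (2.3452 · 2.51) = 2.25 / 5.8864 = 0.3822
  r[X_1,X_3] = -1.75 / (2.3452 · 1.3038) = -1.75 / 3.0578 = -0.5723
  r[X_2,X_2] = 1 (diagonal).
  r[X_2,X_3] = -0.6 / (2.51 · 1.3038) = -0.6 / 3.2726 = -0.1833
  r[X_3,X_3] = 1 (diagonal).

R is symmetric with unit diagonal. Assembling:

R = [[1, 0.3822, -0.5723],
 [0.3822, 1, -0.1833],
 [-0.5723, -0.1833, 1]]


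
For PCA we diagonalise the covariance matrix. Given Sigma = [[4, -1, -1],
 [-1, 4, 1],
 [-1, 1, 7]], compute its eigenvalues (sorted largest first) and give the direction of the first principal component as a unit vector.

Step 1 — characteristic polynomial p(λ) = det(λI - Sigma) = λ³ - tr·λ² + c_1·λ - det, where tr = trace, c_1 = sum of the principal 2×2 minors, det = det(Sigma):
  tr = 4 + 4 + 7 = 15,
  c_1 = (4·4 - (-1)²) + (4·7 - (-1)²) + (4·7 - (1)²) = 15 + 27 + 27 = 69,
  det = 4·(4·7 - (1)²) - (-1)·((-1)·7 - (1)·(-1)) + (-1)·((-1)·(1) - 4·(-1)) = 4·(27) - (-1)·(-6) + (-1)·(3) = 99.
  So p(λ) = λ³ - 15λ² + 69λ - 99.
Step 2 — look for an integer root (rational root theorem: any rational root is an integer divisor of 99). Testing λ = 3:
  p(3) = 27 - 135 + 207 - 99 = 0  ✓
  Dividing out (λ - 3): p(λ) = (λ - 3)(λ² - 12λ + 33).
Step 3 — remaining eigenvalues from the quadratic λ² - 12λ + 33 = 0:
  Δ = 12² - 4·33 = 144 - 132 = 12,  λ = (12 ± √12)/2 = (12 ± 3.4641)/2 ≈ 7.7321 or 4.2679.
  Sorted: λ_1 = 7.7321,  λ_2 = 4.2679,  λ_3 = 3  (check: sum = 15 = tr ✓).

Step 4 — unit eigenvector for λ_1 ≈ 7.7321: v spans the null space of (Sigma - λ_1 I), whose rows are
  r_1 = (-3.7321, -1, -1),  r_2 = (-1, -3.7321, 1),  r_3 = (-1, 1, -0.7321).
  v is orthogonal to every row, so take v ∝ r_1 × r_2 = ((-1)·(1) - (-1)·(-3.7321), (-1)·(-1) - (-3.7321)·(1), (-3.7321)·(-3.7321) - (-1)·(-1)) ≈ (-4.7321, 4.7321, 12.9282).
  Rescale (multiply by -1 so the first nonzero entry is positive): u = (4.7321, -4.7321, -12.9282).
  ||u|| = √((4.7321)² + (-4.7321)² + (-12.9282)²) = √(211.923) ≈ 14.5576,  v_1 = u/||u|| ≈ (0.3251, -0.3251, -0.8881) (||v_1|| = 1).

λ_1 = 7.7321,  λ_2 = 4.2679,  λ_3 = 3;  v_1 ≈ (0.3251, -0.3251, -0.8881)


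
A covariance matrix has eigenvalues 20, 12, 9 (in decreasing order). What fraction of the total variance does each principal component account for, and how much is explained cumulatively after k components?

Step 1 — total variance = trace(Sigma) = Σ λ_i = 20 + 12 + 9 = 41.

Step 2 — fraction explained by component i = λ_i / Σ λ:
  PC1: 20/41 = 0.4878
  PC2: 12/41 = 0.2927
  PC3: 9/41 = 0.2195

Step 3 — cumulative fraction after k components = (λ_1 + ... + λ_k) / Σ λ:
  k = 1: 20/41 = 0.4878
  k = 2: (20 + 12)/41 = 32/41 = 0.7805
  k = 3: (20 + 12 + 9)/41 = 41/41 = 1

Summary (fraction, with percent):

explained: PC1 0.4878 (48.78%), PC2 0.2927 (29.27%), PC3 0.2195 (21.95%);  cumulative: 0.4878, 0.7805, 1


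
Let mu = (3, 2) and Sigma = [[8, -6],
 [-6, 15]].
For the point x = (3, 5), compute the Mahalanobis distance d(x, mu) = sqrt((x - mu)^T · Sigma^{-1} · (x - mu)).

Step 1 — centre the observation: (x - mu) = (0, 3).

Step 2 — invert Sigma. det(Sigma) = 8·15 - (-6)² = 84.
  Sigma^{-1} = (1/det) · [[d, -b], [-b, a]] = [[0.1786, 0.0714],
 [0.0714, 0.0952]].

Step 3 — form the quadratic (x - mu)^T · Sigma^{-1} · (x - mu):
  Sigma^{-1} · (x - mu) = (0.2143, 0.2857).
  (x - mu)^T · [Sigma^{-1} · (x - mu)] = (0)·(0.2143) + (3)·(0.2857) = 0.8571.

Step 4 — take square root: d = √(0.8571) ≈ 0.9258.

d(x, mu) = √(0.8571) ≈ 0.9258


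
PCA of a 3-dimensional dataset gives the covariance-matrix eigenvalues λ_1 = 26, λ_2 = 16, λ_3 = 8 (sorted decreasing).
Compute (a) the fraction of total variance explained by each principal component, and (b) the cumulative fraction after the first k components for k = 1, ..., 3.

Step 1 — total variance = trace(Sigma) = Σ λ_i = 26 + 16 + 8 = 50.

Step 2 — fraction explained by component i = λ_i / Σ λ:
  PC1: 26/50 = 0.52
  PC2: 16/50 = 0.32
  PC3: 8/50 = 0.16

Step 3 — cumulative fraction after k components = (λ_1 + ... + λ_k) / Σ λ:
  k = 1: 26/50 = 0.52
  k = 2: (26 + 16)/50 = 42/50 = 0.84
  k = 3: (26 + 16 + 8)/50 = 50/50 = 1

Summary (fraction, with percent):

explained: PC1 0.52 (52%), PC2 0.32 (32%), PC3 0.16 (16%);  cumulative: 0.52, 0.84, 1


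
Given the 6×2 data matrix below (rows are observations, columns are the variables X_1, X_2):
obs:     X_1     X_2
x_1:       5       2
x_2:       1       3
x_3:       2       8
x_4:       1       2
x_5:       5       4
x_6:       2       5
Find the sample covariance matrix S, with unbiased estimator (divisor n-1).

Step 1 — column means:
  mean(X_1) = (5 + 1 + 2 + 1 + 5 + 2) / 6 = 16/6 = 2.6667
  mean(X_2) = (2 + 3 + 8 + 2 + 4 + 5) / 6 = 24/6 = 4

Step 2 — sample covariance S[i,j] = (1/(n-1)) · Σ_k (x_{k,i} - mean_i) · (x_{k,j} - mean_j), with n-1 = 5.
  S[X_1,X_1] = ((2.3333)·(2.3333) + (-1.6667)·(-1.6667) + (-0.6667)·(-0.6667) + (-1.6667)·(-1.6667) + (2.3333)·(2.3333) + (-0.6667)·(-0.6667)) / 5 = 17.3333/5 = 3.4667
  S[X_1,X_2] = ((2.3333)·(-2) + (-1.6667)·(-1) + (-0.6667)·(4) + (-1.6667)·(-2) + (2.3333)·(0) + (-0.6667)·(1)) / 5 = -3/5 = -0.6
  S[X_2,X_2] = ((-2)·(-2) + (-1)·(-1) + (4)·(4) + (-2)·(-2) + (0)·(0) + (1)·(1)) / 5 = 26/5 = 5.2

S is symmetric (S[j,i] = S[i,j]). Assembling:

S = [[3.4667, -0.6],
 [-0.6, 5.2]]


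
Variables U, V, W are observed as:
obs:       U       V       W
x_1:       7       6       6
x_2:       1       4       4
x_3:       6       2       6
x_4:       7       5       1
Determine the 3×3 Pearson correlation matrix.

Step 1 — column means:
  mean(U) = (7 + 1 + 6 + 7) / 4 = 21/4 = 5.25
  mean(V) = (6 + 4 + 2 + 5) / 4 = 17/4 = 4.25
  mean(W) = (6 + 4 + 6 + 1) / 4 = 17/4 = 4.25

Step 2 — sample variances and covariances s[i,j] = (1/(n-1)) · Σ_k (x_{k,i} - mean_i) · (x_{k,j} - mean_j), with n-1 = 3:
  s[U,U] = ((1.75)·(1.75) + (-4.25)·(-4.25) + (0.75)·(0.75) + (1.75)·(1.75)) / 3 = 24.75/3 = 8.25
  s[U,V] = ((1.75)·(1.75) + (-4.25)·(-0.25) + (0.75)·(-2.25) + (1.75)·(0.75)) / 3 = 3.75/3 = 1.25
  s[U,W] = ((1.75)·(1.75) + (-4.25)·(-0.25) + (0.75)·(1.75) + (1.75)·(-3.25)) / 3 = -0.25/3 = -0.0833
  s[V,V] = ((1.75)·(1.75) + (-0.25)·(-0.25) + (-2.25)·(-2.25) + (0.75)·(0.75)) / 3 = 8.75/3 = 2.9167
  s[V,W] = ((1.75)·(1.75) + (-0.25)·(-0.25) + (-2.25)·(1.75) + (0.75)·(-3.25)) / 3 = -3.25/3 = -1.0833
  s[W,W] = ((1.75)·(1.75) + (-0.25)·(-0.25) + (1.75)·(1.75) + (-3.25)·(-3.25)) / 3 = 16.75/3 = 5.5833
  Sample standard deviations s_i = √(s[i,i]):
  s(U) = √(8.25) = 2.8723
  s(V) = √(2.9167) = 1.7078
  s(W) = √(5.5833) = 2.3629

Step 3 — r_{ij} = s_{ij} / (s_i · s_j):
  r[U,U] = 1 (diagonal).
  r[U,V] = 1.25 / (2.8723 · 1.7078) = 1.25 / 4.9054 = 0.2548
  r[U,W] = -0.0833 / (2.8723 · 2.3629) = -0.0833 / 6.7869 = -0.0123
  r[V,V] = 1 (diagonal).
  r[V,W] = -1.0833 / (1.7078 · 2.3629) = -1.0833 / 4.0354 = -0.2685
  r[W,W] = 1 (diagonal).

R is symmetric with unit diagonal. Assembling:

R = [[1, 0.2548, -0.0123],
 [0.2548, 1, -0.2685],
 [-0.0123, -0.2685, 1]]


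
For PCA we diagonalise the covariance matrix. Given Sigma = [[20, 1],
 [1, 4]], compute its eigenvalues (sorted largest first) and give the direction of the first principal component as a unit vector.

Step 1 — characteristic polynomial of 2×2 Sigma:
  det(Sigma - λI) = λ² - trace · λ + det = 0.
  trace = 20 + 4 = 24, det = 20·4 - (1)² = 79.
Step 2 — discriminant:
  Δ = trace² - 4·det = 576 - 316 = 260.
Step 3 — eigenvalues:
  λ = (trace ± √Δ)/2 = (24 ± 16.1245)/2,
  λ_1 = 20.0623,  λ_2 = 3.9377.

Step 4 — unit eigenvector for λ_1: solve (Sigma - λ_1 I)v = 0. First row:
  (20 - 20.0623)·v_x + (1)·v_y = 0, i.e. (-0.0623)·v_x + (1)·v_y = 0,
  so v ∝ (b, λ_1 - a) = (1, 0.0623) = u.
  ||u|| = √((1)² + (0.0623)²) = √(1.0039) ≈ 1.0019,
  v_1 = u/||u|| ≈ (0.9981, 0.0621) (||v_1|| = 1).

λ_1 = 20.0623,  λ_2 = 3.9377;  v_1 ≈ (0.9981, 0.0621)


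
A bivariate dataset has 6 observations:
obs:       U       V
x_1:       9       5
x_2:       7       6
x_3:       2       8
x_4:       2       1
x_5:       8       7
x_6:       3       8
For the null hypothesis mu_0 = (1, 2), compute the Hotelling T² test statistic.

Step 1 — sample mean vector:
  mean(U) = (9 + 7 + 2 + 2 + 8 + 3) / 6 = 31/6 = 5.1667
  mean(V) = (5 + 6 + 8 + 1 + 7 + 8) / 6 = 35/6 = 5.8333
  x̄ = (5.1667, 5.8333),  deviation x̄ - mu_0 = (5.1667, 5.8333) - (1, 2) = (4.1667, 3.8333).

Step 2 — sample covariance matrix, S[i,j] = (1/(n-1)) · Σ_k (x_{k,i} - mean_i) · (x_{k,j} - mean_j), divisor n-1 = 5:
  S[U,U] = ((3.8333)·(3.8333) + (1.8333)·(1.8333) + (-3.1667)·(-3.1667) + (-3.1667)·(-3.1667) + (2.8333)·(2.8333) + (-2.1667)·(-2.1667)) / 5 = 50.8333/5 = 10.1667
  S[U,V] = ((3.8333)·(-0.8333) + (1.8333)·(0.1667) + (-3.1667)·(2.1667) + (-3.1667)·(-4.8333) + (2.8333)·(1.1667) + (-2.1667)·(2.1667)) / 5 = 4.1667/5 = 0.8333
  S[V,V] = ((-0.8333)·(-0.8333) + (0.1667)·(0.1667) + (2.1667)·(2.1667) + (-4.8333)·(-4.8333) + (1.1667)·(1.1667) + (2.1667)·(2.1667)) / 5 = 34.8333/5 = 6.9667
  S = [[10.1667, 0.8333],
 [0.8333, 6.9667]].

Step 3 — invert S. det(S) = 10.1667·6.9667 - (0.8333)² = 70.1333.
  S^{-1} = (1/det) · [[d, -b], [-b, a]] = [[0.0993, -0.0119],
 [-0.0119, 0.145]].

Step 4 — quadratic form (x̄ - mu_0)^T · S^{-1} · (x̄ - mu_0):
  S^{-1} · (x̄ - mu_0) = (0.3683, 0.5062),
  (x̄ - mu_0)^T · [...] = (4.1667)·(0.3683) + (3.8333)·(0.5062) = 3.4751.

Step 5 — scale by n: T² = 6 · 3.4751 = 20.8508.

T² ≈ 20.8508


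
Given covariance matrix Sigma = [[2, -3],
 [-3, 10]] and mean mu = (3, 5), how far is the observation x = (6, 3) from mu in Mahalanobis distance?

Step 1 — centre the observation: (x - mu) = (3, -2).

Step 2 — invert Sigma. det(Sigma) = 2·10 - (-3)² = 11.
  Sigma^{-1} = (1/det) · [[d, -b], [-b, a]] = [[0.9091, 0.2727],
 [0.2727, 0.1818]].

Step 3 — form the quadratic (x - mu)^T · Sigma^{-1} · (x - mu):
  Sigma^{-1} · (x - mu) = (2.1818, 0.4545).
  (x - mu)^T · [Sigma^{-1} · (x - mu)] = (3)·(2.1818) + (-2)·(0.4545) = 5.6364.

Step 4 — take square root: d = √(5.6364) ≈ 2.3741.

d(x, mu) = √(5.6364) ≈ 2.3741


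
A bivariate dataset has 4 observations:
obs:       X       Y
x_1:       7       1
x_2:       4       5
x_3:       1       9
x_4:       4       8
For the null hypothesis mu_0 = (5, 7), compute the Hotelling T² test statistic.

Step 1 — sample mean vector:
  mean(X) = (7 + 4 + 1 + 4) / 4 = 16/4 = 4
  mean(Y) = (1 + 5 + 9 + 8) / 4 = 23/4 = 5.75
  x̄ = (4, 5.75),  deviation x̄ - mu_0 = (4, 5.75) - (5, 7) = (-1, -1.25).

Step 2 — sample covariance matrix, S[i,j] = (1/(n-1)) · Σ_k (x_{k,i} - mean_i) · (x_{k,j} - mean_j), divisor n-1 = 3:
  S[X,X] = ((3)·(3) + (0)·(0) + (-3)·(-3) + (0)·(0)) / 3 = 18/3 = 6
  S[X,Y] = ((3)·(-4.75) + (0)·(-0.75) + (-3)·(3.25) + (0)·(2.25)) / 3 = -24/3 = -8
  S[Y,Y] = ((-4.75)·(-4.75) + (-0.75)·(-0.75) + (3.25)·(3.25) + (2.25)·(2.25)) / 3 = 38.75/3 = 12.9167
  S = [[6, -8],
 [-8, 12.9167]].

Step 3 — invert S. det(S) = 6·12.9167 - (-8)² = 13.5.
  S^{-1} = (1/det) · [[d, -b], [-b, a]] = [[0.9568, 0.5926],
 [0.5926, 0.4444]].

Step 4 — quadratic form (x̄ - mu_0)^T · S^{-1} · (x̄ - mu_0):
  S^{-1} · (x̄ - mu_0) = (-1.6975, -1.1481),
  (x̄ - mu_0)^T · [...] = (-1)·(-1.6975) + (-1.25)·(-1.1481) = 3.1327.

Step 5 — scale by n: T² = 4 · 3.1327 = 12.5309.

T² ≈ 12.5309


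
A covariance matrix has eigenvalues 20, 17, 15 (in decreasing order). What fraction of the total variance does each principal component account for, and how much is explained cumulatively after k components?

Step 1 — total variance = trace(Sigma) = Σ λ_i = 20 + 17 + 15 = 52.

Step 2 — fraction explained by component i = λ_i / Σ λ:
  PC1: 20/52 = 0.3846
  PC2: 17/52 = 0.3269
  PC3: 15/52 = 0.2885

Step 3 — cumulative fraction after k components = (λ_1 + ... + λ_k) / Σ λ:
  k = 1: 20/52 = 0.3846
  k = 2: (20 + 17)/52 = 37/52 = 0.7115
  k = 3: (20 + 17 + 15)/52 = 52/52 = 1

Summary (fraction, with percent):

explained: PC1 0.3846 (38.46%), PC2 0.3269 (32.69%), PC3 0.2885 (28.85%);  cumulative: 0.3846, 0.7115, 1


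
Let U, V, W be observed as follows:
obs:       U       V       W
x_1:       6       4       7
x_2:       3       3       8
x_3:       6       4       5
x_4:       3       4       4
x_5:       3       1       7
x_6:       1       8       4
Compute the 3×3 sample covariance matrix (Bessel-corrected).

Step 1 — column means:
  mean(U) = (6 + 3 + 6 + 3 + 3 + 1) / 6 = 22/6 = 3.6667
  mean(V) = (4 + 3 + 4 + 4 + 1 + 8) / 6 = 24/6 = 4
  mean(W) = (7 + 8 + 5 + 4 + 7 + 4) / 6 = 35/6 = 5.8333

Step 2 — sample covariance S[i,j] = (1/(n-1)) · Σ_k (x_{k,i} - mean_i) · (x_{k,j} - mean_j), with n-1 = 5.
  S[U,U] = ((2.3333)·(2.3333) + (-0.6667)·(-0.6667) + (2.3333)·(2.3333) + (-0.6667)·(-0.6667) + (-0.6667)·(-0.6667) + (-2.6667)·(-2.6667)) / 5 = 19.3333/5 = 3.8667
  S[U,V] = ((2.3333)·(0) + (-0.6667)·(-1) + (2.3333)·(0) + (-0.6667)·(0) + (-0.6667)·(-3) + (-2.6667)·(4)) / 5 = -8/5 = -1.6
  S[U,W] = ((2.3333)·(1.1667) + (-0.6667)·(2.1667) + (2.3333)·(-0.8333) + (-0.6667)·(-1.8333) + (-0.6667)·(1.1667) + (-2.6667)·(-1.8333)) / 5 = 4.6667/5 = 0.9333
  S[V,V] = ((0)·(0) + (-1)·(-1) + (0)·(0) + (0)·(0) + (-3)·(-3) + (4)·(4)) / 5 = 26/5 = 5.2
  S[V,W] = ((0)·(1.1667) + (-1)·(2.1667) + (0)·(-0.8333) + (0)·(-1.8333) + (-3)·(1.1667) + (4)·(-1.8333)) / 5 = -13/5 = -2.6
  S[W,W] = ((1.1667)·(1.1667) + (2.1667)·(2.1667) + (-0.8333)·(-0.8333) + (-1.8333)·(-1.8333) + (1.1667)·(1.1667) + (-1.8333)·(-1.8333)) / 5 = 14.8333/5 = 2.9667

S is symmetric (S[j,i] = S[i,j]). Assembling:

S = [[3.8667, -1.6, 0.9333],
 [-1.6, 5.2, -2.6],
 [0.9333, -2.6, 2.9667]]


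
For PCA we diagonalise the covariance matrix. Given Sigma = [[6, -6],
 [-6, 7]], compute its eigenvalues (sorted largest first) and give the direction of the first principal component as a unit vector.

Step 1 — characteristic polynomial of 2×2 Sigma:
  det(Sigma - λI) = λ² - trace · λ + det = 0.
  trace = 6 + 7 = 13, det = 6·7 - (-6)² = 6.
Step 2 — discriminant:
  Δ = trace² - 4·det = 169 - 24 = 145.
Step 3 — eigenvalues:
  λ = (trace ± √Δ)/2 = (13 ± 12.0416)/2,
  λ_1 = 12.5208,  λ_2 = 0.4792.

Step 4 — unit eigenvector for λ_1: solve (Sigma - λ_1 I)v = 0. First row:
  (6 - 12.5208)·v_x + (-6)·v_y = 0, i.e. (-6.5208)·v_x + (-6)·v_y = 0,
  so v ∝ (b, λ_1 - a) = (-6, 6.5208); multiply by -1 so the first entry is positive: u = (6, -6.5208).
  ||u|| = √((6)² + (-6.5208)²) = √(78.5208) ≈ 8.8612,
  v_1 = u/||u|| ≈ (0.6771, -0.7359) (||v_1|| = 1).

λ_1 = 12.5208,  λ_2 = 0.4792;  v_1 ≈ (0.6771, -0.7359)


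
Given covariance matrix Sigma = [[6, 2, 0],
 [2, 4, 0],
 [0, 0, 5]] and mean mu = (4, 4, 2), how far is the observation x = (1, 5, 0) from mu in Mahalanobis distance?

Step 1 — centre the observation: (x - mu) = (-3, 1, -2).

Step 2 — invert Sigma (cofactor / det for 3×3, or solve directly):
  Sigma^{-1} = [[0.2, -0.1, 0],
 [-0.1, 0.3, 0],
 [0, 0, 0.2]].

Step 3 — form the quadratic (x - mu)^T · Sigma^{-1} · (x - mu):
  Sigma^{-1} · (x - mu) = (-0.7, 0.6, -0.4).
  (x - mu)^T · [Sigma^{-1} · (x - mu)] = (-3)·(-0.7) + (1)·(0.6) + (-2)·(-0.4) = 3.5.

Step 4 — take square root: d = √(3.5) ≈ 1.8708.

d(x, mu) = √(3.5) ≈ 1.8708


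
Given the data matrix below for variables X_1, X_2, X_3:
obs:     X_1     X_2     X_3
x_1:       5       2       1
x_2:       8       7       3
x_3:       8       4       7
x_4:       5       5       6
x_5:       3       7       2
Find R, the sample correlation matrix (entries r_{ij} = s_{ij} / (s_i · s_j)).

Step 1 — column means:
  mean(X_1) = (5 + 8 + 8 + 5 + 3) / 5 = 29/5 = 5.8
  mean(X_2) = (2 + 7 + 4 + 5 + 7) / 5 = 25/5 = 5
  mean(X_3) = (1 + 3 + 7 + 6 + 2) / 5 = 19/5 = 3.8

Step 2 — sample variances and covariances s[i,j] = (1/(n-1)) · Σ_k (x_{k,i} - mean_i) · (x_{k,j} - mean_j), with n-1 = 4:
  s[X_1,X_1] = ((-0.8)·(-0.8) + (2.2)·(2.2) + (2.2)·(2.2) + (-0.8)·(-0.8) + (-2.8)·(-2.8)) / 4 = 18.8/4 = 4.7
  s[X_1,X_2] = ((-0.8)·(-3) + (2.2)·(2) + (2.2)·(-1) + (-0.8)·(0) + (-2.8)·(2)) / 4 = -1/4 = -0.25
  s[X_1,X_3] = ((-0.8)·(-2.8) + (2.2)·(-0.8) + (2.2)·(3.2) + (-0.8)·(2.2) + (-2.8)·(-1.8)) / 4 = 10.8/4 = 2.7
  s[X_2,X_2] = ((-3)·(-3) + (2)·(2) + (-1)·(-1) + (0)·(0) + (2)·(2)) / 4 = 18/4 = 4.5
  s[X_2,X_3] = ((-3)·(-2.8) + (2)·(-0.8) + (-1)·(3.2) + (0)·(2.2) + (2)·(-1.8)) / 4 = 0/4 = 0
  s[X_3,X_3] = ((-2.8)·(-2.8) + (-0.8)·(-0.8) + (3.2)·(3.2) + (2.2)·(2.2) + (-1.8)·(-1.8)) / 4 = 26.8/4 = 6.7
  Sample standard deviations s_i = √(s[i,i]):
  s(X_1) = √(4.7) = 2.1679
  s(X_2) = √(4.5) = 2.1213
  s(X_3) = √(6.7) = 2.5884

Step 3 — r_{ij} = s_{ij} / (s_i · s_j):
  r[X_1,X_1] = 1 (diagonal).
  r[X_1,X_2] = -0.25 / (2.1679 · 2.1213) = -0.25 / 4.5989 = -0.0544
  r[X_1,X_3] = 2.7 / (2.1679 · 2.5884) = 2.7 / 5.6116 = 0.4811
  r[X_2,X_2] = 1 (diagonal).
  r[X_2,X_3] = 0 / (2.1213 · 2.5884) = 0 / 5.4909 = 0
  r[X_3,X_3] = 1 (diagonal).

R is symmetric with unit diagonal. Assembling:

R = [[1, -0.0544, 0.4811],
 [-0.0544, 1, 0],
 [0.4811, 0, 1]]


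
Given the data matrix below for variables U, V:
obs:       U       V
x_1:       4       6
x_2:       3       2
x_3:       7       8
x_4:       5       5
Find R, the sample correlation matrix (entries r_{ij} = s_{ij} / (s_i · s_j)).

Step 1 — column means:
  mean(U) = (4 + 3 + 7 + 5) / 4 = 19/4 = 4.75
  mean(V) = (6 + 2 + 8 + 5) / 4 = 21/4 = 5.25

Step 2 — sample variances and covariances s[i,j] = (1/(n-1)) · Σ_k (x_{k,i} - mean_i) · (x_{k,j} - mean_j), with n-1 = 3:
  s[U,U] = ((-0.75)·(-0.75) + (-1.75)·(-1.75) + (2.25)·(2.25) + (0.25)·(0.25)) / 3 = 8.75/3 = 2.9167
  s[U,V] = ((-0.75)·(0.75) + (-1.75)·(-3.25) + (2.25)·(2.75) + (0.25)·(-0.25)) / 3 = 11.25/3 = 3.75
  s[V,V] = ((0.75)·(0.75) + (-3.25)·(-3.25) + (2.75)·(2.75) + (-0.25)·(-0.25)) / 3 = 18.75/3 = 6.25
  Sample standard deviations s_i = √(s[i,i]):
  s(U) = √(2.9167) = 1.7078
  s(V) = √(6.25) = 2.5

Step 3 — r_{ij} = s_{ij} / (s_i · s_j):
  r[U,U] = 1 (diagonal).
  r[U,V] = 3.75 / (1.7078 · 2.5) = 3.75 / 4.2696 = 0.8783
  r[V,V] = 1 (diagonal).

R is symmetric with unit diagonal. Assembling:

R = [[1, 0.8783],
 [0.8783, 1]]


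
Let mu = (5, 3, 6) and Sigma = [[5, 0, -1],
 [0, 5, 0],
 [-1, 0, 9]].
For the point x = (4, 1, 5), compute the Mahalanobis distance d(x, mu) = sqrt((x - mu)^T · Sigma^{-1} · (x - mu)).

Step 1 — centre the observation: (x - mu) = (-1, -2, -1).

Step 2 — invert Sigma (cofactor / det for 3×3, or solve directly):
  Sigma^{-1} = [[0.2045, 0, 0.0227],
 [0, 0.2, 0],
 [0.0227, 0, 0.1136]].

Step 3 — form the quadratic (x - mu)^T · Sigma^{-1} · (x - mu):
  Sigma^{-1} · (x - mu) = (-0.2273, -0.4, -0.1364).
  (x - mu)^T · [Sigma^{-1} · (x - mu)] = (-1)·(-0.2273) + (-2)·(-0.4) + (-1)·(-0.1364) = 1.1636.

Step 4 — take square root: d = √(1.1636) ≈ 1.0787.

d(x, mu) = √(1.1636) ≈ 1.0787


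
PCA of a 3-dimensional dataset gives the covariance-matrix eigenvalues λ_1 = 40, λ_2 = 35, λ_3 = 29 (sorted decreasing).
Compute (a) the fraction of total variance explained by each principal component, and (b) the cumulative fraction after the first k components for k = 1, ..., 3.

Step 1 — total variance = trace(Sigma) = Σ λ_i = 40 + 35 + 29 = 104.

Step 2 — fraction explained by component i = λ_i / Σ λ:
  PC1: 40/104 = 0.3846
  PC2: 35/104 = 0.3365
  PC3: 29/104 = 0.2788

Step 3 — cumulative fraction after k components = (λ_1 + ... + λ_k) / Σ λ:
  k = 1: 40/104 = 0.3846
  k = 2: (40 + 35)/104 = 75/104 = 0.7212
  k = 3: (40 + 35 + 29)/104 = 104/104 = 1

Summary (fraction, with percent):

explained: PC1 0.3846 (38.46%), PC2 0.3365 (33.65%), PC3 0.2788 (27.88%);  cumulative: 0.3846, 0.7212, 1


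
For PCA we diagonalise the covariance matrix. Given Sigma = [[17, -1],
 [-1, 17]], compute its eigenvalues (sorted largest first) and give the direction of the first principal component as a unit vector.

Step 1 — characteristic polynomial of 2×2 Sigma:
  det(Sigma - λI) = λ² - trace · λ + det = 0.
  trace = 17 + 17 = 34, det = 17·17 - (-1)² = 288.
Step 2 — discriminant:
  Δ = trace² - 4·det = 1156 - 1152 = 4.
Step 3 — eigenvalues:
  λ = (trace ± √Δ)/2 = (34 ± 2)/2,
  λ_1 = 18,  λ_2 = 16.

Step 4 — unit eigenvector for λ_1: solve (Sigma - λ_1 I)v = 0. First row:
  (17 - 18)·v_x + (-1)·v_y = 0, i.e. (-1)·v_x + (-1)·v_y = 0,
  so v ∝ (b, λ_1 - a) = (-1, 1); multiply by -1 so the first entry is positive: u = (1, -1).
  ||u|| = √((1)² + (-1)²) = √(2) ≈ 1.4142,
  v_1 = u/||u|| ≈ (0.7071, -0.7071) (||v_1|| = 1).

λ_1 = 18,  λ_2 = 16;  v_1 ≈ (0.7071, -0.7071)


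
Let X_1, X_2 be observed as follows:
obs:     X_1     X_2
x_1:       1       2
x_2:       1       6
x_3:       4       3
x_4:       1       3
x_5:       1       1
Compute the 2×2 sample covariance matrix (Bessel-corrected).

Step 1 — column means:
  mean(X_1) = (1 + 1 + 4 + 1 + 1) / 5 = 8/5 = 1.6
  mean(X_2) = (2 + 6 + 3 + 3 + 1) / 5 = 15/5 = 3

Step 2 — sample covariance S[i,j] = (1/(n-1)) · Σ_k (x_{k,i} - mean_i) · (x_{k,j} - mean_j), with n-1 = 4.
  S[X_1,X_1] = ((-0.6)·(-0.6) + (-0.6)·(-0.6) + (2.4)·(2.4) + (-0.6)·(-0.6) + (-0.6)·(-0.6)) / 4 = 7.2/4 = 1.8
  S[X_1,X_2] = ((-0.6)·(-1) + (-0.6)·(3) + (2.4)·(0) + (-0.6)·(0) + (-0.6)·(-2)) / 4 = 0/4 = 0
  S[X_2,X_2] = ((-1)·(-1) + (3)·(3) + (0)·(0) + (0)·(0) + (-2)·(-2)) / 4 = 14/4 = 3.5

S is symmetric (S[j,i] = S[i,j]). Assembling:

S = [[1.8, 0],
 [0, 3.5]]


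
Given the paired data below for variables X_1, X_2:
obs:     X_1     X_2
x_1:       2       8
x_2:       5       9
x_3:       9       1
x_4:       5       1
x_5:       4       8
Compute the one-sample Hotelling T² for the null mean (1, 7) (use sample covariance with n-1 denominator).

Step 1 — sample mean vector:
  mean(X_1) = (2 + 5 + 9 + 5 + 4) / 5 = 25/5 = 5
  mean(X_2) = (8 + 9 + 1 + 1 + 8) / 5 = 27/5 = 5.4
  x̄ = (5, 5.4),  deviation x̄ - mu_0 = (5, 5.4) - (1, 7) = (4, -1.6).

Step 2 — sample covariance matrix, S[i,j] = (1/(n-1)) · Σ_k (x_{k,i} - mean_i) · (x_{k,j} - mean_j), divisor n-1 = 4:
  S[X_1,X_1] = ((-3)·(-3) + (0)·(0) + (4)·(4) + (0)·(0) + (-1)·(-1)) / 4 = 26/4 = 6.5
  S[X_1,X_2] = ((-3)·(2.6) + (0)·(3.6) + (4)·(-4.4) + (0)·(-4.4) + (-1)·(2.6)) / 4 = -28/4 = -7
  S[X_2,X_2] = ((2.6)·(2.6) + (3.6)·(3.6) + (-4.4)·(-4.4) + (-4.4)·(-4.4) + (2.6)·(2.6)) / 4 = 65.2/4 = 16.3
  S = [[6.5, -7],
 [-7, 16.3]].

Step 3 — invert S. det(S) = 6.5·16.3 - (-7)² = 56.95.
  S^{-1} = (1/det) · [[d, -b], [-b, a]] = [[0.2862, 0.1229],
 [0.1229, 0.1141]].

Step 4 — quadratic form (x̄ - mu_0)^T · S^{-1} · (x̄ - mu_0):
  S^{-1} · (x̄ - mu_0) = (0.9482, 0.309),
  (x̄ - mu_0)^T · [...] = (4)·(0.9482) + (-1.6)·(0.309) = 3.2983.

Step 5 — scale by n: T² = 5 · 3.2983 = 16.4917.

T² ≈ 16.4917


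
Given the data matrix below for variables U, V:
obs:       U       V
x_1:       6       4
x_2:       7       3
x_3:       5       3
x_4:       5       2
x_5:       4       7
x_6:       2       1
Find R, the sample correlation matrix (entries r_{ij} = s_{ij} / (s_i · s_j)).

Step 1 — column means:
  mean(U) = (6 + 7 + 5 + 5 + 4 + 2) / 6 = 29/6 = 4.8333
  mean(V) = (4 + 3 + 3 + 2 + 7 + 1) / 6 = 20/6 = 3.3333

Step 2 — sample variances and covariances s[i,j] = (1/(n-1)) · Σ_k (x_{k,i} - mean_i) · (x_{k,j} - mean_j), with n-1 = 5:
  s[U,U] = ((1.1667)·(1.1667) + (2.1667)·(2.1667) + (0.1667)·(0.1667) + (0.1667)·(0.1667) + (-0.8333)·(-0.8333) + (-2.8333)·(-2.8333)) / 5 = 14.8333/5 = 2.9667
  s[U,V] = ((1.1667)·(0.6667) + (2.1667)·(-0.3333) + (0.1667)·(-0.3333) + (0.1667)·(-1.3333) + (-0.8333)·(3.6667) + (-2.8333)·(-2.3333)) / 5 = 3.3333/5 = 0.6667
  s[V,V] = ((0.6667)·(0.6667) + (-0.3333)·(-0.3333) + (-0.3333)·(-0.3333) + (-1.3333)·(-1.3333) + (3.6667)·(3.6667) + (-2.3333)·(-2.3333)) / 5 = 21.3333/5 = 4.2667
  Sample standard deviations s_i = √(s[i,i]):
  s(U) = √(2.9667) = 1.7224
  s(V) = √(4.2667) = 2.0656

Step 3 — r_{ij} = s_{ij} / (s_i · s_j):
  r[U,U] = 1 (diagonal).
  r[U,V] = 0.6667 / (1.7224 · 2.0656) = 0.6667 / 3.5578 = 0.1874
  r[V,V] = 1 (diagonal).

R is symmetric with unit diagonal. Assembling:

R = [[1, 0.1874],
 [0.1874, 1]]


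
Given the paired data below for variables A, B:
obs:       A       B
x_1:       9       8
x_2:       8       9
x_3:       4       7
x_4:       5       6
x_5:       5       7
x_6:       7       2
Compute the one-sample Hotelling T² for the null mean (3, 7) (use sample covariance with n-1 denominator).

Step 1 — sample mean vector:
  mean(A) = (9 + 8 + 4 + 5 + 5 + 7) / 6 = 38/6 = 6.3333
  mean(B) = (8 + 9 + 7 + 6 + 7 + 2) / 6 = 39/6 = 6.5
  x̄ = (6.3333, 6.5),  deviation x̄ - mu_0 = (6.3333, 6.5) - (3, 7) = (3.3333, -0.5).

Step 2 — sample covariance matrix, S[i,j] = (1/(n-1)) · Σ_k (x_{k,i} - mean_i) · (x_{k,j} - mean_j), divisor n-1 = 5:
  S[A,A] = ((2.6667)·(2.6667) + (1.6667)·(1.6667) + (-2.3333)·(-2.3333) + (-1.3333)·(-1.3333) + (-1.3333)·(-1.3333) + (0.6667)·(0.6667)) / 5 = 19.3333/5 = 3.8667
  S[A,B] = ((2.6667)·(1.5) + (1.6667)·(2.5) + (-2.3333)·(0.5) + (-1.3333)·(-0.5) + (-1.3333)·(0.5) + (0.6667)·(-4.5)) / 5 = 4/5 = 0.8
  S[B,B] = ((1.5)·(1.5) + (2.5)·(2.5) + (0.5)·(0.5) + (-0.5)·(-0.5) + (0.5)·(0.5) + (-4.5)·(-4.5)) / 5 = 29.5/5 = 5.9
  S = [[3.8667, 0.8],
 [0.8, 5.9]].

Step 3 — invert S. det(S) = 3.8667·5.9 - (0.8)² = 22.1733.
  S^{-1} = (1/det) · [[d, -b], [-b, a]] = [[0.2661, -0.0361],
 [-0.0361, 0.1744]].

Step 4 — quadratic form (x̄ - mu_0)^T · S^{-1} · (x̄ - mu_0):
  S^{-1} · (x̄ - mu_0) = (0.905, -0.2075),
  (x̄ - mu_0)^T · [...] = (3.3333)·(0.905) + (-0.5)·(-0.2075) = 3.1204.

Step 5 — scale by n: T² = 6 · 3.1204 = 18.7222.

T² ≈ 18.7222


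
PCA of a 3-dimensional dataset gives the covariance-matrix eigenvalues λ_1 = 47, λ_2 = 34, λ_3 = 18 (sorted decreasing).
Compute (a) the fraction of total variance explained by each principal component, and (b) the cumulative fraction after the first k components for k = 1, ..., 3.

Step 1 — total variance = trace(Sigma) = Σ λ_i = 47 + 34 + 18 = 99.

Step 2 — fraction explained by component i = λ_i / Σ λ:
  PC1: 47/99 = 0.4747
  PC2: 34/99 = 0.3434
  PC3: 18/99 = 0.1818

Step 3 — cumulative fraction after k components = (λ_1 + ... + λ_k) / Σ λ:
  k = 1: 47/99 = 0.4747
  k = 2: (47 + 34)/99 = 81/99 = 0.8182
  k = 3: (47 + 34 + 18)/99 = 99/99 = 1

Summary (fraction, with percent):

explained: PC1 0.4747 (47.47%), PC2 0.3434 (34.34%), PC3 0.1818 (18.18%);  cumulative: 0.4747, 0.8182, 1


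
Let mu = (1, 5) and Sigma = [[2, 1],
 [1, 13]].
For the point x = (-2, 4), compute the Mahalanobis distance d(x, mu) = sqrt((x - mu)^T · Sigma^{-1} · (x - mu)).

Step 1 — centre the observation: (x - mu) = (-3, -1).

Step 2 — invert Sigma. det(Sigma) = 2·13 - (1)² = 25.
  Sigma^{-1} = (1/det) · [[d, -b], [-b, a]] = [[0.52, -0.04],
 [-0.04, 0.08]].

Step 3 — form the quadratic (x - mu)^T · Sigma^{-1} · (x - mu):
  Sigma^{-1} · (x - mu) = (-1.52, 0.04).
  (x - mu)^T · [Sigma^{-1} · (x - mu)] = (-3)·(-1.52) + (-1)·(0.04) = 4.52.

Step 4 — take square root: d = √(4.52) ≈ 2.126.

d(x, mu) = √(4.52) ≈ 2.126


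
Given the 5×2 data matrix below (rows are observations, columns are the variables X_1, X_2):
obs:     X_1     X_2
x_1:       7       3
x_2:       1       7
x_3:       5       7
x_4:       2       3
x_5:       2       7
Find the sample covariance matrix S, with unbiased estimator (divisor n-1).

Step 1 — column means:
  mean(X_1) = (7 + 1 + 5 + 2 + 2) / 5 = 17/5 = 3.4
  mean(X_2) = (3 + 7 + 7 + 3 + 7) / 5 = 27/5 = 5.4

Step 2 — sample covariance S[i,j] = (1/(n-1)) · Σ_k (x_{k,i} - mean_i) · (x_{k,j} - mean_j), with n-1 = 4.
  S[X_1,X_1] = ((3.6)·(3.6) + (-2.4)·(-2.4) + (1.6)·(1.6) + (-1.4)·(-1.4) + (-1.4)·(-1.4)) / 4 = 25.2/4 = 6.3
  S[X_1,X_2] = ((3.6)·(-2.4) + (-2.4)·(1.6) + (1.6)·(1.6) + (-1.4)·(-2.4) + (-1.4)·(1.6)) / 4 = -8.8/4 = -2.2
  S[X_2,X_2] = ((-2.4)·(-2.4) + (1.6)·(1.6) + (1.6)·(1.6) + (-2.4)·(-2.4) + (1.6)·(1.6)) / 4 = 19.2/4 = 4.8

S is symmetric (S[j,i] = S[i,j]). Assembling:

S = [[6.3, -2.2],
 [-2.2, 4.8]]
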